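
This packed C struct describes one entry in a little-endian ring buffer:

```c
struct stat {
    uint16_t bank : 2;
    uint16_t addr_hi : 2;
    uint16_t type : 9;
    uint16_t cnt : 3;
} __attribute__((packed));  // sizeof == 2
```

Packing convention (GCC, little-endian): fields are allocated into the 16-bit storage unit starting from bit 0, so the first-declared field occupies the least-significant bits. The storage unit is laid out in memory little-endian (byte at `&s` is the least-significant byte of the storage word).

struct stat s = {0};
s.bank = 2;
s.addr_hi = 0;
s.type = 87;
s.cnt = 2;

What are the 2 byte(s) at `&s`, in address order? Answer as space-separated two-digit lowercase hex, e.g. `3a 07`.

72 45

[0+:2] bank=2 & 0x3 = 0x2; word=0x0002
[2+:2] addr_hi=0 & 0x3 = 0x0; word=0x0002
[4+:9] type=87 & 0x1ff = 0x57; word=0x0572
[13+:3] cnt=2 & 0x7 = 0x2; word=0x4572
word = 0x4572 → little-endian bytes:
  [0]=0x72  [1]=0x45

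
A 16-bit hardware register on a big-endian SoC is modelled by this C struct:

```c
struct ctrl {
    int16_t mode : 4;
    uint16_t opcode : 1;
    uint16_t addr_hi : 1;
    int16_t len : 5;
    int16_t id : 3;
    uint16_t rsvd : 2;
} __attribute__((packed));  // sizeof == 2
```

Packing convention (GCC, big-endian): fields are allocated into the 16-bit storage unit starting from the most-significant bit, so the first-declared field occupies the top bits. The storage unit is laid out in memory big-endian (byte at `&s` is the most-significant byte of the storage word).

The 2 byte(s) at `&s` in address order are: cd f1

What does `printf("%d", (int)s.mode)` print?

[0]=0xcd [1]=0xf1 (big-endian) → word 0xcdf1
mode [12+:4] = (word>>12) & 0xf = 12  ←
opcode [11+:1] = (word>>11) & 0x1 = 1
addr_hi [10+:1] = (word>>10) & 0x1 = 1
len [5+:5] = (word>>5) & 0x1f = 15
id [2+:3] = (word>>2) & 0x7 = 4
rsvd [0+:2] = (word>>0) & 0x3 = 1
mode signed 4b, MSB=1: 12 - 16 = -4

-4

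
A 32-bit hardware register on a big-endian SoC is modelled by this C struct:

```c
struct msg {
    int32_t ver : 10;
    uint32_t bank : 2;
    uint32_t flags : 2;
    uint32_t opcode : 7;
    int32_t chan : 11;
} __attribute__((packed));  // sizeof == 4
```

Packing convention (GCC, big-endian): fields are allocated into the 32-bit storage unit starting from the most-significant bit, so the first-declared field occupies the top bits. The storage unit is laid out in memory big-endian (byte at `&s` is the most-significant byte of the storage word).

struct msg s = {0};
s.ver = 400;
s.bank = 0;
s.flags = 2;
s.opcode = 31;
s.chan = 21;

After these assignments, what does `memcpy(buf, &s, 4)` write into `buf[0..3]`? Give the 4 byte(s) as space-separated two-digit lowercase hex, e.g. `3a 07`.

64 08 f8 15

ver (10b) val=400 bits=0x190 at bit 22: 0x64000000
bank (2b) val=0 bits=0x0 at bit 20: 0x64000000
flags (2b) val=2 bits=0x2 at bit 18: 0x64080000
opcode (7b) val=31 bits=0x1f at bit 11: 0x6408f800
chan (11b) val=21 bits=0x15 at bit 0: 0x6408f815
word = 0x6408f815 → big-endian bytes:
  [0]=0x64  [1]=0x08  [2]=0xf8  [3]=0x15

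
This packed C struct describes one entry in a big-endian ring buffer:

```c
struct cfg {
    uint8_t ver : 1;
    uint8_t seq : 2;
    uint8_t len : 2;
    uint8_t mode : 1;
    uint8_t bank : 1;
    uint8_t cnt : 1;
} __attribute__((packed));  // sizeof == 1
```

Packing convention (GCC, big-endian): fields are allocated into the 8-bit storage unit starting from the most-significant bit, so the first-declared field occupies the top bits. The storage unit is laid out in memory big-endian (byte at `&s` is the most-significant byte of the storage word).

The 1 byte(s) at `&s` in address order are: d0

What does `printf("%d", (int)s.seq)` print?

[0]=0xd0 (big-endian) → word 0xd0
ver:1 @ bit 7 → (0xd0>>7)&0x1 = 0x1
seq:2 @ bit 5 → (0xd0>>5)&0x3 = 0x2  ←
len:2 @ bit 3 → (0xd0>>3)&0x3 = 0x2
mode:1 @ bit 2 → (0xd0>>2)&0x1 = 0x0
bank:1 @ bit 1 → (0xd0>>1)&0x1 = 0x0
cnt:1 @ bit 0 → (0xd0>>0)&0x1 = 0x0

2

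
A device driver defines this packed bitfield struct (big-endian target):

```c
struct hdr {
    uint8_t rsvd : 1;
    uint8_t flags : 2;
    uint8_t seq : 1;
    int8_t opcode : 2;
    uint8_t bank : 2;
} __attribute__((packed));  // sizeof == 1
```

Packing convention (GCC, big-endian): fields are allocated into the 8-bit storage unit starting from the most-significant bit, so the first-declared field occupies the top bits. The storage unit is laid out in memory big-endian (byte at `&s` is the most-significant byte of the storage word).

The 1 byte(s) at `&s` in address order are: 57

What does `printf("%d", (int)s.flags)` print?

[0]=0x57 (big-endian) → word 0x57
rsvd [7+:1] = (word>>7) & 0x1 = 0
flags [5+:2] = (word>>5) & 0x3 = 2  ←
seq [4+:1] = (word>>4) & 0x1 = 1
opcode [2+:2] = (word>>2) & 0x3 = 1
bank [0+:2] = (word>>0) & 0x3 = 3

2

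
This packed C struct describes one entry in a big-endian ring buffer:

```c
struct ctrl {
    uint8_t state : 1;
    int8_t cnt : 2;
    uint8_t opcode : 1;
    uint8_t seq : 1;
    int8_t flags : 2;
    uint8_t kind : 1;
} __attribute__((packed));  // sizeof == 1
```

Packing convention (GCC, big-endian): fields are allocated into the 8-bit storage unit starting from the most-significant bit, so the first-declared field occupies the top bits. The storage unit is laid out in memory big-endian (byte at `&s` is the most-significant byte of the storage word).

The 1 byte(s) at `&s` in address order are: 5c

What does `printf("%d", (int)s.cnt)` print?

[0]=0x5c (big-endian) → word 0x5c
state:1 @ bit 7 → (0x5c>>7)&0x1 = 0x0
cnt:2 @ bit 5 → (0x5c>>5)&0x3 = 0x2  ←
opcode:1 @ bit 4 → (0x5c>>4)&0x1 = 0x1
seq:1 @ bit 3 → (0x5c>>3)&0x1 = 0x1
flags:2 @ bit 1 → (0x5c>>1)&0x3 = 0x2
kind:1 @ bit 0 → (0x5c>>0)&0x1 = 0x0
cnt signed 2b, MSB=1: 2 - 4 = -2

-2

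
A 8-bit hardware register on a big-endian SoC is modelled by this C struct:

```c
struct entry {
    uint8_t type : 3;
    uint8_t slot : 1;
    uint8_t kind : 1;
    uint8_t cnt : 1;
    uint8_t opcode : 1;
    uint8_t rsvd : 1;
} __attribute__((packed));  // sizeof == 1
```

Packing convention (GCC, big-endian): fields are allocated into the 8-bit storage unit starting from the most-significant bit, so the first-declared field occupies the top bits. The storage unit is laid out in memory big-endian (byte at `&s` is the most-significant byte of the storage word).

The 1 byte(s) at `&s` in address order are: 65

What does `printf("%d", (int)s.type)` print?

[0]=0x65 (big-endian) → word 0x65
type [5+:3] = (word>>5) & 0x7 = 3  ←
slot [4+:1] = (word>>4) & 0x1 = 0
kind [3+:1] = (word>>3) & 0x1 = 0
cnt [2+:1] = (word>>2) & 0x1 = 1
opcode [1+:1] = (word>>1) & 0x1 = 0
rsvd [0+:1] = (word>>0) & 0x1 = 1

3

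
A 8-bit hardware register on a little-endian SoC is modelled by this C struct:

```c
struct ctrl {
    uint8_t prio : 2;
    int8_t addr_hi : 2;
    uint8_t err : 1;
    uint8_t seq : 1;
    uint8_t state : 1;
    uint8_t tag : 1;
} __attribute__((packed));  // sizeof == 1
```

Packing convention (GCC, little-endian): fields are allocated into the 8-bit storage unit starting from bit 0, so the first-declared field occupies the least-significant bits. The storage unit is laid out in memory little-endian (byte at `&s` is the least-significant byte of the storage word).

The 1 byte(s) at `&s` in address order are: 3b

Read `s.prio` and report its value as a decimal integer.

[0]=0x3b (little-endian) → word 0x3b
prio [0+:2] = (word>>0) & 0x3 = 3  ←
addr_hi [2+:2] = (word>>2) & 0x3 = 2
err [4+:1] = (word>>4) & 0x1 = 1
seq [5+:1] = (word>>5) & 0x1 = 1
state [6+:1] = (word>>6) & 0x1 = 0
tag [7+:1] = (word>>7) & 0x1 = 0

3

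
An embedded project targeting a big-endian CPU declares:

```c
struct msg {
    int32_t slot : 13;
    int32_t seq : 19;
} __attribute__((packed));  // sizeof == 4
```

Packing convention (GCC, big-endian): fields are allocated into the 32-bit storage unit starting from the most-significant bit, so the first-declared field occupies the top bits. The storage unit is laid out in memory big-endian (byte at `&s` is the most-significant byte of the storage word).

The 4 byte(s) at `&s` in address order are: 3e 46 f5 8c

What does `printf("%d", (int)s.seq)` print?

[0]=0x3e [1]=0x46 [2]=0xf5 [3]=0x8c (big-endian) → word 0x3e46f58c
slot [19+:13] = (word>>19) & 0x1fff = 1992
seq [0+:19] = (word>>0) & 0x7ffff = 456076  ←
seq signed 19b, MSB=1: 456076 - 524288 = -68212

-68212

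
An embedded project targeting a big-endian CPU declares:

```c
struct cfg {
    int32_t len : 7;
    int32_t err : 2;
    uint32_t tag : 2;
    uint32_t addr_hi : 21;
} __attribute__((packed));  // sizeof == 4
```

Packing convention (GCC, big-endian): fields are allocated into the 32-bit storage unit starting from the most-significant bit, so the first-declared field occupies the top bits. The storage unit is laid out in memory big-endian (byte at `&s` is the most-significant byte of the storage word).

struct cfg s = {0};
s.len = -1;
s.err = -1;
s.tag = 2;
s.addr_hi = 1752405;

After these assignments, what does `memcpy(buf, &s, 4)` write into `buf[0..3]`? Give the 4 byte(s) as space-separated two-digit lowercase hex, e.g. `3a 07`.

ff da bd 55

len:7 = -1 → 0x7f << 25 → word 0xfe000000
err:2 = -1 → 0x3 << 23 → word 0xff800000
tag:2 = 2 → 0x2 << 21 → word 0xffc00000
addr_hi:21 = 1752405 → 0x1abd55 << 0 → word 0xffdabd55
word = 0xffdabd55 → big-endian bytes:
  [0]=0xff  [1]=0xda  [2]=0xbd  [3]=0x55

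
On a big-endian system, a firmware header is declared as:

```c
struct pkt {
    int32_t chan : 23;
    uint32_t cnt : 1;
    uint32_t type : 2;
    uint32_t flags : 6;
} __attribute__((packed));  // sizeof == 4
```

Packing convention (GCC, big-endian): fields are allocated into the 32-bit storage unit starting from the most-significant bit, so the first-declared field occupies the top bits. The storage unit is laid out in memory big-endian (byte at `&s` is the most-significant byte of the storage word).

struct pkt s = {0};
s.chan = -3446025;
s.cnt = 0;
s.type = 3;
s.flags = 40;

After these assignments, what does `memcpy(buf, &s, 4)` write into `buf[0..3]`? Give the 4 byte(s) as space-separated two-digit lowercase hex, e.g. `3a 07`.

chan:23 = -3446025 → 0x4b6af7 << 9 → word 0x96d5ee00
cnt:1 = 0 → 0x0 << 8 → word 0x96d5ee00
type:2 = 3 → 0x3 << 6 → word 0x96d5eec0
flags:6 = 40 → 0x28 << 0 → word 0x96d5eee8
word = 0x96d5eee8 → big-endian bytes:
  [0]=0x96  [1]=0xd5  [2]=0xee  [3]=0xe8

96 d5 ee e8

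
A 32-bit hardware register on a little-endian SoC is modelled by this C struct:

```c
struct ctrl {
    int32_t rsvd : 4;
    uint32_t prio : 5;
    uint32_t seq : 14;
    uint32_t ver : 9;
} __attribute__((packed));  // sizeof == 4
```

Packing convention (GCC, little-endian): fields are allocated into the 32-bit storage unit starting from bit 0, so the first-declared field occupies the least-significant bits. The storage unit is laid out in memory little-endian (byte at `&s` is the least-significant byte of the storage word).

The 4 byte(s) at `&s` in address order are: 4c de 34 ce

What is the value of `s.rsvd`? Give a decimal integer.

-4

[0]=0x4c [1]=0xde [2]=0x34 [3]=0xce (little-endian) → word 0xce34de4c
rsvd [0+:4] = (word>>0) & 0xf = 12  ←
prio [4+:5] = (word>>4) & 0x1f = 4
seq [9+:14] = (word>>9) & 0x3fff = 6767
ver [23+:9] = (word>>23) & 0x1ff = 412
rsvd signed 4b, MSB=1: 12 - 16 = -4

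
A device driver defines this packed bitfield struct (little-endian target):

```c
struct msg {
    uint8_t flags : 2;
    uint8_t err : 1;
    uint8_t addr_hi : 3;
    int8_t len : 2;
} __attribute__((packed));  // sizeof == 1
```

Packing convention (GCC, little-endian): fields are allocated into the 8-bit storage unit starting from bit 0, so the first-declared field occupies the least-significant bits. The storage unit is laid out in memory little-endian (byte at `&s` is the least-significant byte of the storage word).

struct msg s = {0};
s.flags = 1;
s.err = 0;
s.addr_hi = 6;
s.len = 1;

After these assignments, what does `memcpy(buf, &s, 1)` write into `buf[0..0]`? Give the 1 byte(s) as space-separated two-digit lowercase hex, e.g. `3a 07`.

71

[0+:2] flags=1 & 0x3 = 0x1; word=0x01
[2+:1] err=0 & 0x1 = 0x0; word=0x01
[3+:3] addr_hi=6 & 0x7 = 0x6; word=0x31
[6+:2] len=1 & 0x3 = 0x1; word=0x71
word = 0x71 → little-endian bytes:
  [0]=0x71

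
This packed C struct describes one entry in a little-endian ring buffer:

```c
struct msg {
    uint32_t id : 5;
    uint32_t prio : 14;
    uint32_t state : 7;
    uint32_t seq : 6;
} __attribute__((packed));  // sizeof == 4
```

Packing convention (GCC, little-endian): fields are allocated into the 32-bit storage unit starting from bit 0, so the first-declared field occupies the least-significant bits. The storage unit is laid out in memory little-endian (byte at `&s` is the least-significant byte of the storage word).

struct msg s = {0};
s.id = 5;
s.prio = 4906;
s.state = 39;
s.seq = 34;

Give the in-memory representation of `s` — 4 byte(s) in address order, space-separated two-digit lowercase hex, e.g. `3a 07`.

45 65 3a 89

id (5b) val=5 bits=0x5 at bit 0: 0x00000005
prio (14b) val=4906 bits=0x132a at bit 5: 0x00026545
state (7b) val=39 bits=0x27 at bit 19: 0x013a6545
seq (6b) val=34 bits=0x22 at bit 26: 0x893a6545
word = 0x893a6545 → little-endian bytes:
  [0]=0x45  [1]=0x65  [2]=0x3a  [3]=0x89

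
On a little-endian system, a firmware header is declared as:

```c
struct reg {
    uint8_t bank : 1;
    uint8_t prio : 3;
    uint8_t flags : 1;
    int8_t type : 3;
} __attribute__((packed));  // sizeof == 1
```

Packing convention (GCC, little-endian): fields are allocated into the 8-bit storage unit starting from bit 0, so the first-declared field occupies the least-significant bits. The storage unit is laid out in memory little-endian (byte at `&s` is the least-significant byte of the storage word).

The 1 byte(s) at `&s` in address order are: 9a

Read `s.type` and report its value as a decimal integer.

-4

[0]=0x9a (little-endian) → word 0x9a
bank [0+:1] = (word>>0) & 0x1 = 0
prio [1+:3] = (word>>1) & 0x7 = 5
flags [4+:1] = (word>>4) & 0x1 = 1
type [5+:3] = (word>>5) & 0x7 = 4  ←
type signed 3b, MSB=1: 4 - 8 = -4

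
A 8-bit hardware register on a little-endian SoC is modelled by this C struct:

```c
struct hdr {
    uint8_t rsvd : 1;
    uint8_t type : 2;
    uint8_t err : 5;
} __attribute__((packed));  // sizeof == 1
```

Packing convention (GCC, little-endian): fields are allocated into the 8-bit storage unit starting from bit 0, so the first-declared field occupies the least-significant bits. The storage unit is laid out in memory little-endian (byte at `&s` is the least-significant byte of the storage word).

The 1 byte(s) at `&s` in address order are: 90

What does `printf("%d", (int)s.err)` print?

[0]=0x90 (little-endian) → word 0x90
rsvd [0+:1] = (word>>0) & 0x1 = 0
type [1+:2] = (word>>1) & 0x3 = 0
err [3+:5] = (word>>3) & 0x1f = 18  ←

18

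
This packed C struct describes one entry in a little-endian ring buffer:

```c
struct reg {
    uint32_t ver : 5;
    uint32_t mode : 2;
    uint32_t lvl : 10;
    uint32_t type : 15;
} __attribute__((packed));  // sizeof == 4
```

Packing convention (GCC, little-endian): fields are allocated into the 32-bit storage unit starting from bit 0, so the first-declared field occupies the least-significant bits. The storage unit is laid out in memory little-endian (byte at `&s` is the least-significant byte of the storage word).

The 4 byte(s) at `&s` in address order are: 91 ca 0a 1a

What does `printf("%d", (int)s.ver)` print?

17

[0]=0x91 [1]=0xca [2]=0x0a [3]=0x1a (little-endian) → word 0x1a0aca91
ver:5 @ bit 0 → (0x1a0aca91>>0)&0x1f = 0x11  ←
mode:2 @ bit 5 → (0x1a0aca91>>5)&0x3 = 0x0
lvl:10 @ bit 7 → (0x1a0aca91>>7)&0x3ff = 0x195
type:15 @ bit 17 → (0x1a0aca91>>17)&0x7fff = 0xd05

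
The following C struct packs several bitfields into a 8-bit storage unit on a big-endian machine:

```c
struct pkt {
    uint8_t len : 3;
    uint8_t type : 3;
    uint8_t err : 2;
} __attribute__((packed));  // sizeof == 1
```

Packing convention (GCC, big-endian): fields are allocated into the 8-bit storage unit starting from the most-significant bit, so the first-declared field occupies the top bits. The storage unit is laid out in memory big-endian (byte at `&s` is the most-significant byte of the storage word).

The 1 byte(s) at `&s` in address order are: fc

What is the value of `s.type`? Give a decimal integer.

[0]=0xfc (big-endian) → word 0xfc
len [5+:3] = (word>>5) & 0x7 = 7
type [2+:3] = (word>>2) & 0x7 = 7  ←
err [0+:2] = (word>>0) & 0x3 = 0

7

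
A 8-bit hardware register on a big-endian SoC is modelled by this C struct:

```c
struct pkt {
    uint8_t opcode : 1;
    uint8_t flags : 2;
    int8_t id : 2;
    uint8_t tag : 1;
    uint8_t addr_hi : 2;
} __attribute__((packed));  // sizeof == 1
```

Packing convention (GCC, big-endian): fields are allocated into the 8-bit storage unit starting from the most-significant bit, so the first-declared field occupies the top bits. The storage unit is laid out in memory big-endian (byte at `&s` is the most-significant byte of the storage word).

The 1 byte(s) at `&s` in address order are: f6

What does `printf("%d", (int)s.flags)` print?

3

[0]=0xf6 (big-endian) → word 0xf6
opcode [7+:1] = (word>>7) & 0x1 = 1
flags [5+:2] = (word>>5) & 0x3 = 3  ←
id [3+:2] = (word>>3) & 0x3 = 2
tag [2+:1] = (word>>2) & 0x1 = 1
addr_hi [0+:2] = (word>>0) & 0x3 = 2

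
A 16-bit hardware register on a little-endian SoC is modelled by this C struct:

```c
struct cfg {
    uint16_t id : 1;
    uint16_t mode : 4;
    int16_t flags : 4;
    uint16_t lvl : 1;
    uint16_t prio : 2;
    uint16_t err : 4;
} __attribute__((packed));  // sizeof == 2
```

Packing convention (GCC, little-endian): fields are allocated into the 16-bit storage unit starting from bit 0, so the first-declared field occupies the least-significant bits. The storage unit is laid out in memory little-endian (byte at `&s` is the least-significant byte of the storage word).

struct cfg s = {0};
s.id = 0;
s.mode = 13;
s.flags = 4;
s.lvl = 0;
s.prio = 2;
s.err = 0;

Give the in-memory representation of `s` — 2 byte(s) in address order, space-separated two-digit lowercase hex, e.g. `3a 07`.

9a 08

id (1b) val=0 bits=0x0 at bit 0: 0x0000
mode (4b) val=13 bits=0xd at bit 1: 0x001a
flags (4b) val=4 bits=0x4 at bit 5: 0x009a
lvl (1b) val=0 bits=0x0 at bit 9: 0x009a
prio (2b) val=2 bits=0x2 at bit 10: 0x089a
err (4b) val=0 bits=0x0 at bit 12: 0x089a
word = 0x089a → little-endian bytes:
  [0]=0x9a  [1]=0x08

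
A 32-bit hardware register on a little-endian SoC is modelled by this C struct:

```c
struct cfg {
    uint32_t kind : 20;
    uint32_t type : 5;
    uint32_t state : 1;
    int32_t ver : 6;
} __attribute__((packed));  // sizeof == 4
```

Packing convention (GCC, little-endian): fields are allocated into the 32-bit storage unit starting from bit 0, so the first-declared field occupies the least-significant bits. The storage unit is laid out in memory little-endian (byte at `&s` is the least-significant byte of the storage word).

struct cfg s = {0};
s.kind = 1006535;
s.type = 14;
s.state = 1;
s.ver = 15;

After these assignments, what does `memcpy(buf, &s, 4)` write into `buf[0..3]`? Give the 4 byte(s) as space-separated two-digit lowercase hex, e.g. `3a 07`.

[0+:20] kind=1006535 & 0xfffff = 0xf5bc7; word=0x000f5bc7
[20+:5] type=14 & 0x1f = 0xe; word=0x00ef5bc7
[25+:1] state=1 & 0x1 = 0x1; word=0x02ef5bc7
[26+:6] ver=15 & 0x3f = 0xf; word=0x3eef5bc7
word = 0x3eef5bc7 → little-endian bytes:
  [0]=0xc7  [1]=0x5b  [2]=0xef  [3]=0x3e

c7 5b ef 3e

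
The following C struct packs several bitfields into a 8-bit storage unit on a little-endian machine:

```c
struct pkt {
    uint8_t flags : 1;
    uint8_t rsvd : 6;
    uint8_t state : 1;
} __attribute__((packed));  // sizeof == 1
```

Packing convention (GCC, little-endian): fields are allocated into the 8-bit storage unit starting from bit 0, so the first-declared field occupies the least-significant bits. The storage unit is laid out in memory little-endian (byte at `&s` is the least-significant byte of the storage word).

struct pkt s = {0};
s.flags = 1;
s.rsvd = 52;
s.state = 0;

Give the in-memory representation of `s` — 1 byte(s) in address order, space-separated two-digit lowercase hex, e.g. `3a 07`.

69

flags:1 = 1 → 0x1 << 0 → word 0x01
rsvd:6 = 52 → 0x34 << 1 → word 0x69
state:1 = 0 → 0x0 << 7 → word 0x69
word = 0x69 → little-endian bytes:
  [0]=0x69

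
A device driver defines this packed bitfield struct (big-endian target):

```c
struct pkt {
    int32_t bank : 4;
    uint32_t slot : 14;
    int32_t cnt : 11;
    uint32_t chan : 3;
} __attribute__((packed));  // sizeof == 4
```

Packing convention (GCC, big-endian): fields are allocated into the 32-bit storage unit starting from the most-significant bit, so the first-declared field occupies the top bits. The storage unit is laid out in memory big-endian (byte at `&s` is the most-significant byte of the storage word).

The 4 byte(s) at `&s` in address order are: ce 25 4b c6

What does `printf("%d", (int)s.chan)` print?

6

[0]=0xce [1]=0x25 [2]=0x4b [3]=0xc6 (big-endian) → word 0xce254bc6
bank [28+:4] = (word>>28) & 0xf = 12
slot [14+:14] = (word>>14) & 0x3fff = 14485
cnt [3+:11] = (word>>3) & 0x7ff = 376
chan [0+:3] = (word>>0) & 0x7 = 6  ←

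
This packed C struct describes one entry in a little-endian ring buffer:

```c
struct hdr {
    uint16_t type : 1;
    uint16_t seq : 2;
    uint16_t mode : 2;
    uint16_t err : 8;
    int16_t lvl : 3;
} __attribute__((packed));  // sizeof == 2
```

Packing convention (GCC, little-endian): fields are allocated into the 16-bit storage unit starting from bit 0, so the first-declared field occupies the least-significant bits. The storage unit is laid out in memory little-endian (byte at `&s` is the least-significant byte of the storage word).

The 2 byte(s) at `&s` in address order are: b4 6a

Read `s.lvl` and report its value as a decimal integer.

[0]=0xb4 [1]=0x6a (little-endian) → word 0x6ab4
type:1 @ bit 0 → (0x6ab4>>0)&0x1 = 0x0
seq:2 @ bit 1 → (0x6ab4>>1)&0x3 = 0x2
mode:2 @ bit 3 → (0x6ab4>>3)&0x3 = 0x2
err:8 @ bit 5 → (0x6ab4>>5)&0xff = 0x55
lvl:3 @ bit 13 → (0x6ab4>>13)&0x7 = 0x3  ←
lvl signed 3b, MSB=0: value = 3

3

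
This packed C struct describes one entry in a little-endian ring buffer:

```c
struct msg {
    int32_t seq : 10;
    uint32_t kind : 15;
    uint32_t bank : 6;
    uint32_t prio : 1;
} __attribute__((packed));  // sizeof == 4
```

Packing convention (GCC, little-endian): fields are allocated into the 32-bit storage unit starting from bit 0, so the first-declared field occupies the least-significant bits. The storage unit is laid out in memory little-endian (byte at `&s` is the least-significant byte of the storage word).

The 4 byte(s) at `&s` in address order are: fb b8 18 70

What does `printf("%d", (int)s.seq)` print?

[0]=0xfb [1]=0xb8 [2]=0x18 [3]=0x70 (little-endian) → word 0x7018b8fb
seq [0+:10] = (word>>0) & 0x3ff = 251  ←
kind [10+:15] = (word>>10) & 0x7fff = 1582
bank [25+:6] = (word>>25) & 0x3f = 56
prio [31+:1] = (word>>31) & 0x1 = 0
seq signed 10b, MSB=0: value = 251

251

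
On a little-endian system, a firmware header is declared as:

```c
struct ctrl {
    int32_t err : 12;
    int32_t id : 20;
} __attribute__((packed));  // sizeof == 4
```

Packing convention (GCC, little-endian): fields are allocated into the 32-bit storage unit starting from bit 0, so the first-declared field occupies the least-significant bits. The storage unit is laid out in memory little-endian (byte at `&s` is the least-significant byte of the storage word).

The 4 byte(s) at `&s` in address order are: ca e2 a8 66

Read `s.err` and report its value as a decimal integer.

[0]=0xca [1]=0xe2 [2]=0xa8 [3]=0x66 (little-endian) → word 0x66a8e2ca
err [0+:12] = (word>>0) & 0xfff = 714  ←
id [12+:20] = (word>>12) & 0xfffff = 420494
err signed 12b, MSB=0: value = 714

714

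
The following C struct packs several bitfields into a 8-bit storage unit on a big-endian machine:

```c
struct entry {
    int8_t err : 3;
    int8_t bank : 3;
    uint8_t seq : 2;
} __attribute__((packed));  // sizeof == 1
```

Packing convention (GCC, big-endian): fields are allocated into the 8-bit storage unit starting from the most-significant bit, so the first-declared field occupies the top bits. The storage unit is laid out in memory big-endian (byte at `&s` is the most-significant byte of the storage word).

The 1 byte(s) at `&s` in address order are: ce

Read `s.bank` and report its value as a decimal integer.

[0]=0xce (big-endian) → word 0xce
err:3 @ bit 5 → (0xce>>5)&0x7 = 0x6
bank:3 @ bit 2 → (0xce>>2)&0x7 = 0x3  ←
seq:2 @ bit 0 → (0xce>>0)&0x3 = 0x2
bank signed 3b, MSB=0: value = 3

3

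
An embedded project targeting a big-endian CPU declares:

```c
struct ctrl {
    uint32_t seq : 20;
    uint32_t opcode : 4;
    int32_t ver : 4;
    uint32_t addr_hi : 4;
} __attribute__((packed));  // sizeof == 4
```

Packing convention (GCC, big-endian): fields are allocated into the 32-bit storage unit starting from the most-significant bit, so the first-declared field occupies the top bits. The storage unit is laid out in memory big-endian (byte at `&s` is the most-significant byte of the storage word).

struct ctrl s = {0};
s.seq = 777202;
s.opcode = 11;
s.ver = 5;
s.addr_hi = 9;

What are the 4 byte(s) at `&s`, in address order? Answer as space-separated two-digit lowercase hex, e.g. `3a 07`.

[12+:20] seq=777202 & 0xfffff = 0xbdbf2; word=0xbdbf2000
[8+:4] opcode=11 & 0xf = 0xb; word=0xbdbf2b00
[4+:4] ver=5 & 0xf = 0x5; word=0xbdbf2b50
[0+:4] addr_hi=9 & 0xf = 0x9; word=0xbdbf2b59
word = 0xbdbf2b59 → big-endian bytes:
  [0]=0xbd  [1]=0xbf  [2]=0x2b  [3]=0x59

bd bf 2b 59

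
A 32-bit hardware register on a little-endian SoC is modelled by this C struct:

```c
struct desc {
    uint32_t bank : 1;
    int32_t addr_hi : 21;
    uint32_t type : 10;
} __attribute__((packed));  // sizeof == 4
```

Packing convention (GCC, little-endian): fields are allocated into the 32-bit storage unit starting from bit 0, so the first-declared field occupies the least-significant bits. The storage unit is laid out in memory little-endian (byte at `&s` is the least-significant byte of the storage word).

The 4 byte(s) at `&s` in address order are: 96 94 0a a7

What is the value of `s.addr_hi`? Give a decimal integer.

[0]=0x96 [1]=0x94 [2]=0x0a [3]=0xa7 (little-endian) → word 0xa70a9496
bank [0+:1] = (word>>0) & 0x1 = 0
addr_hi [1+:21] = (word>>1) & 0x1fffff = 346699  ←
type [22+:10] = (word>>22) & 0x3ff = 668
addr_hi signed 21b, MSB=0: value = 346699

346699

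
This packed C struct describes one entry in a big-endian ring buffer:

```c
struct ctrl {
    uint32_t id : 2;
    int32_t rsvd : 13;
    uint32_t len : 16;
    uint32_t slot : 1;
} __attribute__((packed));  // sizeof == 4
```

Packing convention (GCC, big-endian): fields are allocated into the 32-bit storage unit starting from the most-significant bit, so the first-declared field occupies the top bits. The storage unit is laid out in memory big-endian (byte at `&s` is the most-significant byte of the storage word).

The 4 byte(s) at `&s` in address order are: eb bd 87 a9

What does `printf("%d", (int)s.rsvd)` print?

[0]=0xeb [1]=0xbd [2]=0x87 [3]=0xa9 (big-endian) → word 0xebbd87a9
id [30+:2] = (word>>30) & 0x3 = 3
rsvd [17+:13] = (word>>17) & 0x1fff = 5598  ←
len [1+:16] = (word>>1) & 0xffff = 50132
slot [0+:1] = (word>>0) & 0x1 = 1
rsvd signed 13b, MSB=1: 5598 - 8192 = -2594

-2594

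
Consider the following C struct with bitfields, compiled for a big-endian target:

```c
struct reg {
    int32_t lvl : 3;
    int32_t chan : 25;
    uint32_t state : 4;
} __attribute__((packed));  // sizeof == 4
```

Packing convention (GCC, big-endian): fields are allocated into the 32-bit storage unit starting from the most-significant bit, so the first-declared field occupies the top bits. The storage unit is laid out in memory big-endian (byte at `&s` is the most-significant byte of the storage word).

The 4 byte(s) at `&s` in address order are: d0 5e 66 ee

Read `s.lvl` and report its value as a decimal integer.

-2

[0]=0xd0 [1]=0x5e [2]=0x66 [3]=0xee (big-endian) → word 0xd05e66ee
lvl:3 @ bit 29 → (0xd05e66ee>>29)&0x7 = 0x6  ←
chan:25 @ bit 4 → (0xd05e66ee>>4)&0x1ffffff = 0x105e66e
state:4 @ bit 0 → (0xd05e66ee>>0)&0xf = 0xe
lvl signed 3b, MSB=1: 6 - 8 = -2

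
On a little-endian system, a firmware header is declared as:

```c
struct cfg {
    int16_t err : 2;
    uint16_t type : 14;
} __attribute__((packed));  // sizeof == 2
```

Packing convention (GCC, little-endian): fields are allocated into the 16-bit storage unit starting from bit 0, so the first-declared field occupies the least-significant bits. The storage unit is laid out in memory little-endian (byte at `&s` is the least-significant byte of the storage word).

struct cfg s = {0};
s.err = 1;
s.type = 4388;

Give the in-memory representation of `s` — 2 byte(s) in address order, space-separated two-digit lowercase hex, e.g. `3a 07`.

err (2b) val=1 bits=0x1 at bit 0: 0x0001
type (14b) val=4388 bits=0x1124 at bit 2: 0x4491
word = 0x4491 → little-endian bytes:
  [0]=0x91  [1]=0x44

91 44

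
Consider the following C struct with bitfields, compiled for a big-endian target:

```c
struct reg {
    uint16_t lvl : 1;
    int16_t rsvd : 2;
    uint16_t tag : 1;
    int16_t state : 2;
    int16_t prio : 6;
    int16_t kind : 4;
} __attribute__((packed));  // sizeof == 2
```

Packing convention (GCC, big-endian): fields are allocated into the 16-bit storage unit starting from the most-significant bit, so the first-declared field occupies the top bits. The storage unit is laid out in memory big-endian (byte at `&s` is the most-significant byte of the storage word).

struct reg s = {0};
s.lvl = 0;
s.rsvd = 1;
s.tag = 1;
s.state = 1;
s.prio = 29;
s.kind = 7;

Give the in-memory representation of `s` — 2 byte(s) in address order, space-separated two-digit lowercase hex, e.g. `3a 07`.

lvl:1 = 0 → 0x0 << 15 → word 0x0000
rsvd:2 = 1 → 0x1 << 13 → word 0x2000
tag:1 = 1 → 0x1 << 12 → word 0x3000
state:2 = 1 → 0x1 << 10 → word 0x3400
prio:6 = 29 → 0x1d << 4 → word 0x35d0
kind:4 = 7 → 0x7 << 0 → word 0x35d7
word = 0x35d7 → big-endian bytes:
  [0]=0x35  [1]=0xd7

35 d7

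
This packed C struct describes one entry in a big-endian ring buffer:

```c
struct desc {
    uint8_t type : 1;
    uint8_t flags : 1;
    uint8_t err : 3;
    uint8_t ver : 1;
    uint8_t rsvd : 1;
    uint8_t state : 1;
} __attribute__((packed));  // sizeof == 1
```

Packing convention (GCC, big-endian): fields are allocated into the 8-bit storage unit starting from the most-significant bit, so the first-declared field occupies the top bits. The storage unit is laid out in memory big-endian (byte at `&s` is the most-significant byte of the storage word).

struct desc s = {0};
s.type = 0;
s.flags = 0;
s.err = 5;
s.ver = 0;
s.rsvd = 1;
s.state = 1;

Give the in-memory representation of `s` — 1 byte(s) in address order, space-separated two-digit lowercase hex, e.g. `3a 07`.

2b

type (1b) val=0 bits=0x0 at bit 7: 0x00
flags (1b) val=0 bits=0x0 at bit 6: 0x00
err (3b) val=5 bits=0x5 at bit 3: 0x28
ver (1b) val=0 bits=0x0 at bit 2: 0x28
rsvd (1b) val=1 bits=0x1 at bit 1: 0x2a
state (1b) val=1 bits=0x1 at bit 0: 0x2b
word = 0x2b → big-endian bytes:
  [0]=0x2b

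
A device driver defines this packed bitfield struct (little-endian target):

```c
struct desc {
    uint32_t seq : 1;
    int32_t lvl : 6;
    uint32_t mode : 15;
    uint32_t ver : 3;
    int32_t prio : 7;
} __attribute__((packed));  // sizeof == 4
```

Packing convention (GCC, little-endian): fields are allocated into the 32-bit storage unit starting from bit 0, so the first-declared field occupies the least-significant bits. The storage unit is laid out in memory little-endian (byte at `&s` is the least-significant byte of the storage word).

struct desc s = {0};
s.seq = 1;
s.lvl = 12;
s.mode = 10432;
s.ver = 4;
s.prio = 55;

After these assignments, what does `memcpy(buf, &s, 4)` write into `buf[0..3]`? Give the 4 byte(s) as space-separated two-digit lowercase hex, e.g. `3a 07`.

seq (1b) val=1 bits=0x1 at bit 0: 0x00000001
lvl (6b) val=12 bits=0xc at bit 1: 0x00000019
mode (15b) val=10432 bits=0x28c0 at bit 7: 0x00146019
ver (3b) val=4 bits=0x4 at bit 22: 0x01146019
prio (7b) val=55 bits=0x37 at bit 25: 0x6f146019
word = 0x6f146019 → little-endian bytes:
  [0]=0x19  [1]=0x60  [2]=0x14  [3]=0x6f

19 60 14 6f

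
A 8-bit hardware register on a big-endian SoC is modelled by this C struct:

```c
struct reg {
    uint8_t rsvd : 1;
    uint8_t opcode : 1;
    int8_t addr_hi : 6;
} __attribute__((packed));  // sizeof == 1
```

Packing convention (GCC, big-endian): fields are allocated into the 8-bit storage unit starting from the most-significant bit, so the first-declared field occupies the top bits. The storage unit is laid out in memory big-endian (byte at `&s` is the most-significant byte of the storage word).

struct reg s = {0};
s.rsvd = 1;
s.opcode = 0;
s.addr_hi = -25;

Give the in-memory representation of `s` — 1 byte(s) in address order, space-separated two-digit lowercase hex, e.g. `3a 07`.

rsvd (1b) val=1 bits=0x1 at bit 7: 0x80
opcode (1b) val=0 bits=0x0 at bit 6: 0x80
addr_hi (6b) val=-25 bits=0x27 at bit 0: 0xa7
word = 0xa7 → big-endian bytes:
  [0]=0xa7

a7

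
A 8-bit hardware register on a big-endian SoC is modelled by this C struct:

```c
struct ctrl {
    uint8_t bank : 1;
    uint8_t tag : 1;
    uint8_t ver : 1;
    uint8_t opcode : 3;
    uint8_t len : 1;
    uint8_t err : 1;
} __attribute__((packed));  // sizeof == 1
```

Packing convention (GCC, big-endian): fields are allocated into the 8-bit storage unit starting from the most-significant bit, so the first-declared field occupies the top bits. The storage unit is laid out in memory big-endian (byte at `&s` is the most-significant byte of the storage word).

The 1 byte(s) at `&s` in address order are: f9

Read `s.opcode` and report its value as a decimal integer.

6

[0]=0xf9 (big-endian) → word 0xf9
bank [7+:1] = (word>>7) & 0x1 = 1
tag [6+:1] = (word>>6) & 0x1 = 1
ver [5+:1] = (word>>5) & 0x1 = 1
opcode [2+:3] = (word>>2) & 0x7 = 6  ←
len [1+:1] = (word>>1) & 0x1 = 0
err [0+:1] = (word>>0) & 0x1 = 1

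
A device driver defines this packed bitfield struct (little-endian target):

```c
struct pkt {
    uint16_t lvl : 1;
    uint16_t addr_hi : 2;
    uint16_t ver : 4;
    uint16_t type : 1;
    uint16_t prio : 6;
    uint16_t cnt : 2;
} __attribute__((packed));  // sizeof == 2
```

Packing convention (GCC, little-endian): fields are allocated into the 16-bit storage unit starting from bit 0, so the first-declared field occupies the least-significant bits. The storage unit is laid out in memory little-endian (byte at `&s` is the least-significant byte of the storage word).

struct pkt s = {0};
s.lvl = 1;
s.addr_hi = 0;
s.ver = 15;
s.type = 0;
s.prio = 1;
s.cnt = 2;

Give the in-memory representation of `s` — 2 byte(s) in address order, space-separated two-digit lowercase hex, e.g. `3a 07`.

79 81

lvl:1 = 1 → 0x1 << 0 → word 0x0001
addr_hi:2 = 0 → 0x0 << 1 → word 0x0001
ver:4 = 15 → 0xf << 3 → word 0x0079
type:1 = 0 → 0x0 << 7 → word 0x0079
prio:6 = 1 → 0x1 << 8 → word 0x0179
cnt:2 = 2 → 0x2 << 14 → word 0x8179
word = 0x8179 → little-endian bytes:
  [0]=0x79  [1]=0x81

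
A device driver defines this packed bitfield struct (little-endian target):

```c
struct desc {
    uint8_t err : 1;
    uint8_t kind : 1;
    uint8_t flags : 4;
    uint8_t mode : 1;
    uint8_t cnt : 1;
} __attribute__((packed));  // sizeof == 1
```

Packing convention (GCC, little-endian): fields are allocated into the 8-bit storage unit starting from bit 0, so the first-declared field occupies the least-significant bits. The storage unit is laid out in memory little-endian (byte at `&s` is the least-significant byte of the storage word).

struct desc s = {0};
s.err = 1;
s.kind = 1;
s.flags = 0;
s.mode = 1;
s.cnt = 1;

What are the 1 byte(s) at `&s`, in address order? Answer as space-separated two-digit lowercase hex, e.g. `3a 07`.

c3

err:1 = 1 → 0x1 << 0 → word 0x01
kind:1 = 1 → 0x1 << 1 → word 0x03
flags:4 = 0 → 0x0 << 2 → word 0x03
mode:1 = 1 → 0x1 << 6 → word 0x43
cnt:1 = 1 → 0x1 << 7 → word 0xc3
word = 0xc3 → little-endian bytes:
  [0]=0xc3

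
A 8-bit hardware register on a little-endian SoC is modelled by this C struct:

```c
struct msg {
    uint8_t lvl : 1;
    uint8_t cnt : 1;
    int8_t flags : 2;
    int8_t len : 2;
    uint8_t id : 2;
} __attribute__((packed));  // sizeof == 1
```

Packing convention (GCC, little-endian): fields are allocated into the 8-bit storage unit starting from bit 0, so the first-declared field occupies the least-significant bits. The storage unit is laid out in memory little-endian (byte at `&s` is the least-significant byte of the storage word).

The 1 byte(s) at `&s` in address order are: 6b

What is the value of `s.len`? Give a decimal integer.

[0]=0x6b (little-endian) → word 0x6b
lvl:1 @ bit 0 → (0x6b>>0)&0x1 = 0x1
cnt:1 @ bit 1 → (0x6b>>1)&0x1 = 0x1
flags:2 @ bit 2 → (0x6b>>2)&0x3 = 0x2
len:2 @ bit 4 → (0x6b>>4)&0x3 = 0x2  ←
id:2 @ bit 6 → (0x6b>>6)&0x3 = 0x1
len signed 2b, MSB=1: 2 - 4 = -2

-2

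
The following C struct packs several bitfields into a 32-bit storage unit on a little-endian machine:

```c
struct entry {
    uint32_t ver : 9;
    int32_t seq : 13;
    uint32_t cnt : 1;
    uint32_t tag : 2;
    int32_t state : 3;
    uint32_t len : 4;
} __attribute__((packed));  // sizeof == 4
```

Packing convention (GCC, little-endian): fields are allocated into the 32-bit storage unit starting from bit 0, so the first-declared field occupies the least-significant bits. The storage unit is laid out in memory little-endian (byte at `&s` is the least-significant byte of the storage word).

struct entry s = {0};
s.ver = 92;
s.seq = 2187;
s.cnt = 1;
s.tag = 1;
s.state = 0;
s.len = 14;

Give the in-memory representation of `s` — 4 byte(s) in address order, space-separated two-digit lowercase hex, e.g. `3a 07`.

5c 16 d1 e0

[0+:9] ver=92 & 0x1ff = 0x5c; word=0x0000005c
[9+:13] seq=2187 & 0x1fff = 0x88b; word=0x0011165c
[22+:1] cnt=1 & 0x1 = 0x1; word=0x0051165c
[23+:2] tag=1 & 0x3 = 0x1; word=0x00d1165c
[25+:3] state=0 & 0x7 = 0x0; word=0x00d1165c
[28+:4] len=14 & 0xf = 0xe; word=0xe0d1165c
word = 0xe0d1165c → little-endian bytes:
  [0]=0x5c  [1]=0x16  [2]=0xd1  [3]=0xe0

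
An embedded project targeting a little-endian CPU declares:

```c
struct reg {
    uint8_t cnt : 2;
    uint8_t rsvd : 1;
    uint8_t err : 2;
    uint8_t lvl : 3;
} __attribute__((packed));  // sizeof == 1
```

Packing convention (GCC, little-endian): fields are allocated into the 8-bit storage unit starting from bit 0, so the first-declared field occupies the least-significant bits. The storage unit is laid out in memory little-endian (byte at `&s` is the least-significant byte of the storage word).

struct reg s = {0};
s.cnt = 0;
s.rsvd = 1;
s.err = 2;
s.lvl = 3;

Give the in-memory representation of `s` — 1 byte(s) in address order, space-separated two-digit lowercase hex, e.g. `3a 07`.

74

cnt:2 = 0 → 0x0 << 0 → word 0x00
rsvd:1 = 1 → 0x1 << 2 → word 0x04
err:2 = 2 → 0x2 << 3 → word 0x14
lvl:3 = 3 → 0x3 << 5 → word 0x74
word = 0x74 → little-endian bytes:
  [0]=0x74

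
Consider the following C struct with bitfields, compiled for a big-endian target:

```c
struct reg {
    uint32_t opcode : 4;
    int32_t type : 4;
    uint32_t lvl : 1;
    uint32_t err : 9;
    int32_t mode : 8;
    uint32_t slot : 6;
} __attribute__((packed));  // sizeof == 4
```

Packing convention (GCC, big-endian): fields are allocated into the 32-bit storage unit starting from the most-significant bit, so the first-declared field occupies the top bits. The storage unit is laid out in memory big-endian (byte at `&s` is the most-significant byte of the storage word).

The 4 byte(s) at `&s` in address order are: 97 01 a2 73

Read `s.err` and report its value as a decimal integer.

[0]=0x97 [1]=0x01 [2]=0xa2 [3]=0x73 (big-endian) → word 0x9701a273
opcode [28+:4] = (word>>28) & 0xf = 9
type [24+:4] = (word>>24) & 0xf = 7
lvl [23+:1] = (word>>23) & 0x1 = 0
err [14+:9] = (word>>14) & 0x1ff = 6  ←
mode [6+:8] = (word>>6) & 0xff = 137
slot [0+:6] = (word>>0) & 0x3f = 51

6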